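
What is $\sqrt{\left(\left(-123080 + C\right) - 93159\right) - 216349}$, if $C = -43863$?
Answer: $3 i \sqrt{52939} \approx 690.25 i$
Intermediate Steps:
$\sqrt{\left(\left(-123080 + C\right) - 93159\right) - 216349} = \sqrt{\left(\left(-123080 - 43863\right) - 93159\right) - 216349} = \sqrt{\left(-166943 - 93159\right) - 216349} = \sqrt{-260102 - 216349} = \sqrt{-476451} = 3 i \sqrt{52939}$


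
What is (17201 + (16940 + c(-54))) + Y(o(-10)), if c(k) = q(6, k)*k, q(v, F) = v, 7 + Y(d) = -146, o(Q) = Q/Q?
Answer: 33664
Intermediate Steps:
o(Q) = 1
Y(d) = -153 (Y(d) = -7 - 146 = -153)
c(k) = 6*k
(17201 + (16940 + c(-54))) + Y(o(-10)) = (17201 + (16940 + 6*(-54))) - 153 = (17201 + (16940 - 324)) - 153 = (17201 + 16616) - 153 = 33817 - 153 = 33664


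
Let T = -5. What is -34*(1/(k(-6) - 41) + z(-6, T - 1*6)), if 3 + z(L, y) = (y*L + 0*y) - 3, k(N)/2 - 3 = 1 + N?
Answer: -91766/45 ≈ -2039.2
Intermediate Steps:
k(N) = 8 + 2*N (k(N) = 6 + 2*(1 + N) = 6 + (2 + 2*N) = 8 + 2*N)
z(L, y) = -6 + L*y (z(L, y) = -3 + ((y*L + 0*y) - 3) = -3 + ((L*y + 0) - 3) = -3 + (L*y - 3) = -3 + (-3 + L*y) = -6 + L*y)
-34*(1/(k(-6) - 41) + z(-6, T - 1*6)) = -34*(1/((8 + 2*(-6)) - 41) + (-6 - 6*(-5 - 1*6))) = -34*(1/((8 - 12) - 41) + (-6 - 6*(-5 - 6))) = -34*(1/(-4 - 41) + (-6 - 6*(-11))) = -34*(1/(-45) + (-6 + 66)) = -34*(-1/45 + 60) = -34*2699/45 = -91766/45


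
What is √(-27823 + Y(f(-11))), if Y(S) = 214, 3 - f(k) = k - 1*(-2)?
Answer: I*√27609 ≈ 166.16*I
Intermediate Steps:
f(k) = 1 - k (f(k) = 3 - (k - 1*(-2)) = 3 - (k + 2) = 3 - (2 + k) = 3 + (-2 - k) = 1 - k)
√(-27823 + Y(f(-11))) = √(-27823 + 214) = √(-27609) = I*√27609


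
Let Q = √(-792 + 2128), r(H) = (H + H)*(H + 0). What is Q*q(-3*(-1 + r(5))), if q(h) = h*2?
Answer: -588*√334 ≈ -10746.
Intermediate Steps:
r(H) = 2*H² (r(H) = (2*H)*H = 2*H²)
q(h) = 2*h
Q = 2*√334 (Q = √1336 = 2*√334 ≈ 36.551)
Q*q(-3*(-1 + r(5))) = (2*√334)*(2*(-3*(-1 + 2*5²))) = (2*√334)*(2*(-3*(-1 + 2*25))) = (2*√334)*(2*(-3*(-1 + 50))) = (2*√334)*(2*(-3*49)) = (2*√334)*(2*(-147)) = (2*√334)*(-294) = -588*√334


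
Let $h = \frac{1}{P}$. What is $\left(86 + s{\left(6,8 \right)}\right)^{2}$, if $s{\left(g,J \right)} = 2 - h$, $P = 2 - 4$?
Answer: $\frac{31329}{4} \approx 7832.3$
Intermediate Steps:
$P = -2$ ($P = 2 - 4 = -2$)
$h = - \frac{1}{2}$ ($h = \frac{1}{-2} = - \frac{1}{2} \approx -0.5$)
$s{\left(g,J \right)} = \frac{5}{2}$ ($s{\left(g,J \right)} = 2 - - \frac{1}{2} = 2 + \frac{1}{2} = \frac{5}{2}$)
$\left(86 + s{\left(6,8 \right)}\right)^{2} = \left(86 + \frac{5}{2}\right)^{2} = \left(\frac{177}{2}\right)^{2} = \frac{31329}{4}$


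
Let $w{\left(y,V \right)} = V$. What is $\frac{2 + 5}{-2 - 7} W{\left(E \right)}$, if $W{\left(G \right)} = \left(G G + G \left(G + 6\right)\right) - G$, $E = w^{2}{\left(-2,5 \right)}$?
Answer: $- \frac{9625}{9} \approx -1069.4$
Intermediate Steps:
$E = 25$ ($E = 5^{2} = 25$)
$W{\left(G \right)} = G^{2} - G + G \left(6 + G\right)$ ($W{\left(G \right)} = \left(G^{2} + G \left(6 + G\right)\right) - G = G^{2} - G + G \left(6 + G\right)$)
$\frac{2 + 5}{-2 - 7} W{\left(E \right)} = \frac{2 + 5}{-2 - 7} \cdot 25 \left(5 + 2 \cdot 25\right) = \frac{7}{-9} \cdot 25 \left(5 + 50\right) = 7 \left(- \frac{1}{9}\right) 25 \cdot 55 = \left(- \frac{7}{9}\right) 1375 = - \frac{9625}{9}$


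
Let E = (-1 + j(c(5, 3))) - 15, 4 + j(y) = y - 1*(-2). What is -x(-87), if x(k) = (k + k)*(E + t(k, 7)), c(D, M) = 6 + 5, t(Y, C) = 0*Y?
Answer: -1218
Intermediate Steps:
t(Y, C) = 0
c(D, M) = 11
j(y) = -2 + y (j(y) = -4 + (y - 1*(-2)) = -4 + (y + 2) = -4 + (2 + y) = -2 + y)
E = -7 (E = (-1 + (-2 + 11)) - 15 = (-1 + 9) - 15 = 8 - 15 = -7)
x(k) = -14*k (x(k) = (k + k)*(-7 + 0) = (2*k)*(-7) = -14*k)
-x(-87) = -(-14)*(-87) = -1*1218 = -1218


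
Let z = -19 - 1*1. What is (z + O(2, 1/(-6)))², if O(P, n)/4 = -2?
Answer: 784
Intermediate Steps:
O(P, n) = -8 (O(P, n) = 4*(-2) = -8)
z = -20 (z = -19 - 1 = -20)
(z + O(2, 1/(-6)))² = (-20 - 8)² = (-28)² = 784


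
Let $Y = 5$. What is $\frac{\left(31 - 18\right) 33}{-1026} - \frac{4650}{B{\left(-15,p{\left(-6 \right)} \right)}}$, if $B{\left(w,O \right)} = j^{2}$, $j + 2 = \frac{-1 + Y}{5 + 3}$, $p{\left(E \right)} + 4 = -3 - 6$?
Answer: $- \frac{706943}{342} \approx -2067.1$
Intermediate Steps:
$p{\left(E \right)} = -13$ ($p{\left(E \right)} = -4 - 9 = -13$)
$j = - \frac{3}{2}$ ($j = -2 + \frac{-1 + 5}{5 + 3} = -2 + \frac{4}{8} = -2 + 4 \cdot \frac{1}{8} = -2 + \frac{1}{2} = - \frac{3}{2} \approx -1.5$)
$B{\left(w,O \right)} = \frac{9}{4}$ ($B{\left(w,O \right)} = \left(- \frac{3}{2}\right)^{2} = \frac{9}{4}$)
$\frac{\left(31 - 18\right) 33}{-1026} - \frac{4650}{B{\left(-15,p{\left(-6 \right)} \right)}} = \frac{\left(31 - 18\right) 33}{-1026} - \frac{4650}{\frac{9}{4}} = 13 \cdot 33 \left(- \frac{1}{1026}\right) - \frac{6200}{3} = 429 \left(- \frac{1}{1026}\right) - \frac{6200}{3} = - \frac{143}{342} - \frac{6200}{3} = - \frac{706943}{342}$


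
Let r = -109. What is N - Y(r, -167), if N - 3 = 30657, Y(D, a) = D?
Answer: 30769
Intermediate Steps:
N = 30660 (N = 3 + 30657 = 30660)
N - Y(r, -167) = 30660 - 1*(-109) = 30660 + 109 = 30769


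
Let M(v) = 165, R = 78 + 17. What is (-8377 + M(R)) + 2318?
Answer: -5894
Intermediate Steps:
R = 95
(-8377 + M(R)) + 2318 = (-8377 + 165) + 2318 = -8212 + 2318 = -5894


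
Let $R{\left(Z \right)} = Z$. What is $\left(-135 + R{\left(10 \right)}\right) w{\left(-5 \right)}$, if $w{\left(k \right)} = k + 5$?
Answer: $0$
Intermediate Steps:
$w{\left(k \right)} = 5 + k$
$\left(-135 + R{\left(10 \right)}\right) w{\left(-5 \right)} = \left(-135 + 10\right) \left(5 - 5\right) = \left(-125\right) 0 = 0$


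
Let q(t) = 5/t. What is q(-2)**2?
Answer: 25/4 ≈ 6.2500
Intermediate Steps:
q(-2)**2 = (5/(-2))**2 = (5*(-1/2))**2 = (-5/2)**2 = 25/4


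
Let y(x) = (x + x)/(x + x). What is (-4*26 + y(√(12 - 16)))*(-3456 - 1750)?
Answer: 536218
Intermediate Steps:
y(x) = 1 (y(x) = (2*x)/((2*x)) = (2*x)*(1/(2*x)) = 1)
(-4*26 + y(√(12 - 16)))*(-3456 - 1750) = (-4*26 + 1)*(-3456 - 1750) = (-104 + 1)*(-5206) = -103*(-5206) = 536218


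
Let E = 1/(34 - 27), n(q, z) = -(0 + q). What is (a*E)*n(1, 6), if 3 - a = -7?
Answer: -10/7 ≈ -1.4286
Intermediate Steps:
n(q, z) = -q
E = 1/7 ≈ 0.14286
a = 10 (a = 3 - 1*(-7) = 3 + 7 = 10)
(a*E)*n(1, 6) = (10*(1/7))*(-1*1) = (10/7)*(-1) = -10/7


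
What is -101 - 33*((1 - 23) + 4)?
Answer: 493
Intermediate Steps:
-101 - 33*((1 - 23) + 4) = -101 - 33*(-22 + 4) = -101 - 33*(-18) = -101 + 594 = 493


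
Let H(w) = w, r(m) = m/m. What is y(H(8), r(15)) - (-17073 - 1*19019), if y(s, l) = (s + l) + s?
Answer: 36109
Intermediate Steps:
r(m) = 1
y(s, l) = l + 2*s (y(s, l) = (l + s) + s = l + 2*s)
y(H(8), r(15)) - (-17073 - 1*19019) = (1 + 2*8) - (-17073 - 1*19019) = (1 + 16) - (-17073 - 19019) = 17 - 1*(-36092) = 17 + 36092 = 36109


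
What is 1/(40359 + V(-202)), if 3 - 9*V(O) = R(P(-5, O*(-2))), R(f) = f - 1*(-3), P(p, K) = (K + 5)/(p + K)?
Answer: 3591/144928760 ≈ 2.4778e-5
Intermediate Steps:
P(p, K) = (5 + K)/(K + p)
R(f) = 3 + f (R(f) = f + 3 = 3 + f)
V(O) = -(5 - 2*O)/(9*(-5 - 2*O)) (V(O) = ⅓ - (3 + (5 + O*(-2))/(O*(-2) - 5))/9 = ⅓ - (3 + (5 - 2*O)/(-2*O - 5))/9 = ⅓ - (3 + (5 - 2*O)/(-5 - 2*O))/9 = ⅓ + (-⅓ - (5 - 2*O)/(9*(-5 - 2*O))) = -(5 - 2*O)/(9*(-5 - 2*O)))
1/(40359 + V(-202)) = 1/(40359 + (5 - 2*(-202))/(9*(5 + 2*(-202)))) = 1/(40359 + (5 + 404)/(9*(5 - 404))) = 1/(40359 + (⅑)*409/(-399)) = 1/(40359 + (⅑)*(-1/399)*409) = 1/(40359 - 409/3591) = 1/(144928760/3591) = 3591/144928760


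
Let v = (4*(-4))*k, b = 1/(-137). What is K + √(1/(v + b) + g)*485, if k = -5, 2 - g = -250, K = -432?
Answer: -432 + 485*√30266620995/10959 ≈ 7267.3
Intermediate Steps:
b = -1/137 ≈ -0.0072993
g = 252 (g = 2 - 1*(-250) = 2 + 250 = 252)
v = 80 (v = (4*(-4))*(-5) = -16*(-5) = 80)
K + √(1/(v + b) + g)*485 = -432 + √(1/(80 - 1/137) + 252)*485 = -432 + √(1/(10959/137) + 252)*485 = -432 + √(137/10959 + 252)*485 = -432 + √(2761805/10959)*485 = -432 + (√30266620995/10959)*485 = -432 + 485*√30266620995/10959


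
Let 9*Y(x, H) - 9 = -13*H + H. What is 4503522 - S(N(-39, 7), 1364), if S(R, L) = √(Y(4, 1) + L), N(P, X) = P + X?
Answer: 4503522 - √12273/3 ≈ 4.5035e+6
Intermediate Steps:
Y(x, H) = 1 - 4*H/3 (Y(x, H) = 1 + (-13*H + H)/9 = 1 + (-12*H)/9 = 1 - 4*H/3)
S(R, L) = √(-⅓ + L) (S(R, L) = √((1 - 4/3*1) + L) = √((1 - 4/3) + L) = √(-⅓ + L))
4503522 - S(N(-39, 7), 1364) = 4503522 - √(-3 + 9*1364)/3 = 4503522 - √(-3 + 12276)/3 = 4503522 - √12273/3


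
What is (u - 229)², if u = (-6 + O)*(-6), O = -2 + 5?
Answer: 44521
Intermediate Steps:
O = 3
u = 18 (u = (-6 + 3)*(-6) = -3*(-6) = 18)
(u - 229)² = (18 - 229)² = (-211)² = 44521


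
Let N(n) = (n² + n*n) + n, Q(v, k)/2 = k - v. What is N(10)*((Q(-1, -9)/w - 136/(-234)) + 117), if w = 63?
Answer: 960910/39 ≈ 24639.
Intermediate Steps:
Q(v, k) = -2*v + 2*k (Q(v, k) = 2*(k - v) = -2*v + 2*k)
N(n) = n + 2*n² (N(n) = (n² + n²) + n = 2*n² + n = n + 2*n²)
N(10)*((Q(-1, -9)/w - 136/(-234)) + 117) = (10*(1 + 2*10))*(((-2*(-1) + 2*(-9))/63 - 136/(-234)) + 117) = (10*(1 + 20))*(((2 - 18)*(1/63) - 136*(-1/234)) + 117) = (10*21)*((-16*1/63 + 68/117) + 117) = 210*((-16/63 + 68/117) + 117) = 210*(268/819 + 117) = 210*(96091/819) = 960910/39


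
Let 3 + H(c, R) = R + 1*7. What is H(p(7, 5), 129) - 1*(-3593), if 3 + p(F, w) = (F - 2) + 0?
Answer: 3726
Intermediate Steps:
p(F, w) = -5 + F (p(F, w) = -3 + ((F - 2) + 0) = -3 + ((-2 + F) + 0) = -3 + (-2 + F) = -5 + F)
H(c, R) = 4 + R (H(c, R) = -3 + (R + 1*7) = -3 + (R + 7) = -3 + (7 + R) = 4 + R)
H(p(7, 5), 129) - 1*(-3593) = (4 + 129) - 1*(-3593) = 133 + 3593 = 3726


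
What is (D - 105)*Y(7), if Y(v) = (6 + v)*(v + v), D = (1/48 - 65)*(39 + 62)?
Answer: -29125369/24 ≈ -1.2136e+6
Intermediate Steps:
D = -315019/48 (D = (1/48 - 65)*101 = -3119/48*101 = -315019/48 ≈ -6562.9)
Y(v) = 2*v*(6 + v) (Y(v) = (6 + v)*(2*v) = 2*v*(6 + v))
(D - 105)*Y(7) = (-315019/48 - 105)*(2*7*(6 + 7)) = -320059*7*13/24 = -320059/48*182 = -29125369/24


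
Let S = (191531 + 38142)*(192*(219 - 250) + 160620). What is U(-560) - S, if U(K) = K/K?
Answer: -35523063563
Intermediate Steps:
S = 35523063564 (S = 229673*(192*(-31) + 160620) = 229673*(-5952 + 160620) = 229673*154668 = 35523063564)
U(K) = 1
U(-560) - S = 1 - 1*35523063564 = 1 - 35523063564 = -35523063563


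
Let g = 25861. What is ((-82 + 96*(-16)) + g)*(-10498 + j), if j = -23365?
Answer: -820940709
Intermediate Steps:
((-82 + 96*(-16)) + g)*(-10498 + j) = ((-82 + 96*(-16)) + 25861)*(-10498 - 23365) = ((-82 - 1536) + 25861)*(-33863) = (-1618 + 25861)*(-33863) = 24243*(-33863) = -820940709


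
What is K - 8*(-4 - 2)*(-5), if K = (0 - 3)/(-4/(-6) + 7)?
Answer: -5529/23 ≈ -240.39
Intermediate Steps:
K = -9/23 (K = -3/(-4*(-⅙) + 7) = -3/(⅔ + 7) = -3/23/3 = -3*3/23 = -9/23 ≈ -0.39130)
K - 8*(-4 - 2)*(-5) = -9/23 - 8*(-4 - 2)*(-5) = -9/23 - (-48)*(-5) = -9/23 - 8*30 = -9/23 - 240 = -5529/23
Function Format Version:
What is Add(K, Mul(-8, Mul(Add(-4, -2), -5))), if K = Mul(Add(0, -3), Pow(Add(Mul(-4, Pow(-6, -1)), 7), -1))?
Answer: Rational(-5529, 23) ≈ -240.39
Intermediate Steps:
K = Rational(-9, 23) (K = Mul(-3, Pow(Add(Mul(-4, Rational(-1, 6)), 7), -1)) = Mul(-3, Pow(Add(Rational(2, 3), 7), -1)) = Mul(-3, Pow(Rational(23, 3), -1)) = Mul(-3, Rational(3, 23)) = Rational(-9, 23) ≈ -0.39130)
Add(K, Mul(-8, Mul(Add(-4, -2), -5))) = Add(Rational(-9, 23), Mul(-8, Mul(Add(-4, -2), -5))) = Add(Rational(-9, 23), Mul(-8, Mul(-6, -5))) = Add(Rational(-9, 23), Mul(-8, 30)) = Add(Rational(-9, 23), -240) = Rational(-5529, 23)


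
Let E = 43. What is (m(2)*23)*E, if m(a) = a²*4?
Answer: 15824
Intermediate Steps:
m(a) = 4*a²
(m(2)*23)*E = ((4*2²)*23)*43 = ((4*4)*23)*43 = (16*23)*43 = 368*43 = 15824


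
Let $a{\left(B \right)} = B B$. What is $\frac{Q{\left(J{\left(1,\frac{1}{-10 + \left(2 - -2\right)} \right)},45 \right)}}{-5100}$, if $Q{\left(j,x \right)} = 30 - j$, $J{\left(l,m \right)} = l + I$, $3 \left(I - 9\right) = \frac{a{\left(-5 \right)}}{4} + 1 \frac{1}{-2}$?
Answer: $- \frac{217}{61200} \approx -0.0035457$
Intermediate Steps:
$a{\left(B \right)} = B^{2}$
$I = \frac{131}{12}$ ($I = 9 + \frac{\frac{\left(-5\right)^{2}}{4} + 1 \frac{1}{-2}}{3} = 9 + \frac{25 \cdot \frac{1}{4} + 1 \left(- \frac{1}{2}\right)}{3} = 9 + \frac{\frac{25}{4} - \frac{1}{2}}{3} = 9 + \frac{1}{3} \cdot \frac{23}{4} = 9 + \frac{23}{12} = \frac{131}{12} \approx 10.917$)
$J{\left(l,m \right)} = \frac{131}{12} + l$ ($J{\left(l,m \right)} = l + \frac{131}{12} = \frac{131}{12} + l$)
$\frac{Q{\left(J{\left(1,\frac{1}{-10 + \left(2 - -2\right)} \right)},45 \right)}}{-5100} = \frac{30 - \left(\frac{131}{12} + 1\right)}{-5100} = \left(30 - \frac{143}{12}\right) \left(- \frac{1}{5100}\right) = \frac{217}{12} \left(- \frac{1}{5100}\right) = - \frac{217}{61200}$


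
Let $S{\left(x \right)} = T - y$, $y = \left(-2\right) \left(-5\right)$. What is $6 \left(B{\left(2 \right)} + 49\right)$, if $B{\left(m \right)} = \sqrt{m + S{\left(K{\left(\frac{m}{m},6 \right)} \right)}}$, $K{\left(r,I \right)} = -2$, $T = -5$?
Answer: $294 + 6 i \sqrt{13} \approx 294.0 + 21.633 i$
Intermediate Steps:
$y = 10$
$S{\left(x \right)} = -15$ ($S{\left(x \right)} = -5 - 10 = -15$)
$B{\left(m \right)} = \sqrt{-15 + m}$ ($B{\left(m \right)} = \sqrt{m - 15} = \sqrt{-15 + m}$)
$6 \left(B{\left(2 \right)} + 49\right) = 6 \left(\sqrt{-15 + 2} + 49\right) = 6 \left(\sqrt{-13} + 49\right) = 6 \left(i \sqrt{13} + 49\right) = 6 \left(49 + i \sqrt{13}\right) = 294 + 6 i \sqrt{13}$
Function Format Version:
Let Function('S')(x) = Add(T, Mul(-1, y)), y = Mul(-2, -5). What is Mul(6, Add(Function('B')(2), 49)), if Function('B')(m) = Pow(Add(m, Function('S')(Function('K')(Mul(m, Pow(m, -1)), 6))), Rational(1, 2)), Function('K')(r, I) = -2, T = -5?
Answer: Add(294, Mul(6, I, Pow(13, Rational(1, 2)))) ≈ Add(294.00, Mul(21.633, I))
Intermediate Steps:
y = 10
Function('S')(x) = -15 (Function('S')(x) = Add(-5, Mul(-1, 10)) = Add(-5, -10) = -15)
Function('B')(m) = Pow(Add(-15, m), Rational(1, 2)) (Function('B')(m) = Pow(Add(m, -15), Rational(1, 2)) = Pow(Add(-15, m), Rational(1, 2)))
Mul(6, Add(Function('B')(2), 49)) = Mul(6, Add(Pow(Add(-15, 2), Rational(1, 2)), 49)) = Mul(6, Add(Pow(-13, Rational(1, 2)), 49)) = Mul(6, Add(Mul(I, Pow(13, Rational(1, 2))), 49)) = Mul(6, Add(49, Mul(I, Pow(13, Rational(1, 2))))) = Add(294, Mul(6, I, Pow(13, Rational(1, 2))))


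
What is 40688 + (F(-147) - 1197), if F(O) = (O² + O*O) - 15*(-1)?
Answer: 82724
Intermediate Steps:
F(O) = 15 + 2*O² (F(O) = (O² + O²) + 15 = 2*O² + 15 = 15 + 2*O²)
40688 + (F(-147) - 1197) = 40688 + ((15 + 2*(-147)²) - 1197) = 40688 + ((15 + 2*21609) - 1197) = 40688 + ((15 + 43218) - 1197) = 40688 + (43233 - 1197) = 40688 + 42036 = 82724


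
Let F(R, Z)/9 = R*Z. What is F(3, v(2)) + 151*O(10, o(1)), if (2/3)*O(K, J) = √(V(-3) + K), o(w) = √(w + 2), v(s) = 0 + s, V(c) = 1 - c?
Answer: 54 + 453*√14/2 ≈ 901.49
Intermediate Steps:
v(s) = s
F(R, Z) = 9*R*Z (F(R, Z) = 9*(R*Z) = 9*R*Z)
o(w) = √(2 + w)
O(K, J) = 3*√(4 + K)/2 (O(K, J) = 3*√((1 - 1*(-3)) + K)/2 = 3*√((1 + 3) + K)/2 = 3*√(4 + K)/2)
F(3, v(2)) + 151*O(10, o(1)) = 9*3*2 + 151*(3*√(4 + 10)/2) = 54 + 151*(3*√14/2) = 54 + 453*√14/2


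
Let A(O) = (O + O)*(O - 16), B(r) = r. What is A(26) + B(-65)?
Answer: 455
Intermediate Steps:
A(O) = 2*O*(-16 + O) (A(O) = (2*O)*(-16 + O) = 2*O*(-16 + O))
A(26) + B(-65) = 2*26*(-16 + 26) - 65 = 2*26*10 - 65 = 520 - 65 = 455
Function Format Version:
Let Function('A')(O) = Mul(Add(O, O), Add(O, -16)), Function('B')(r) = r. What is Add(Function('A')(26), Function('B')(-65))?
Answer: 455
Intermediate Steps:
Function('A')(O) = Mul(2, O, Add(-16, O)) (Function('A')(O) = Mul(Mul(2, O), Add(-16, O)) = Mul(2, O, Add(-16, O)))
Add(Function('A')(26), Function('B')(-65)) = Add(Mul(2, 26, Add(-16, 26)), -65) = Add(Mul(2, 26, 10), -65) = Add(520, -65) = 455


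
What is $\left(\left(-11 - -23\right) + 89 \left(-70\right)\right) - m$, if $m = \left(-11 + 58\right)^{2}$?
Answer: $-8427$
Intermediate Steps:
$m = 2209$ ($m = 47^{2} = 2209$)
$\left(\left(-11 - -23\right) + 89 \left(-70\right)\right) - m = \left(\left(-11 - -23\right) + 89 \left(-70\right)\right) - 2209 = \left(\left(-11 + 23\right) - 6230\right) - 2209 = \left(12 - 6230\right) - 2209 = -6218 - 2209 = -8427$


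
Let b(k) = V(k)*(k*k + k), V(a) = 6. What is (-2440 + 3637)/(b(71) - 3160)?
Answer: 63/1448 ≈ 0.043508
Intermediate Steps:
b(k) = 6*k + 6*k² (b(k) = 6*(k*k + k) = 6*(k² + k) = 6*(k + k²) = 6*k + 6*k²)
(-2440 + 3637)/(b(71) - 3160) = (-2440 + 3637)/(6*71*(1 + 71) - 3160) = 1197/(6*71*72 - 3160) = 1197/(30672 - 3160) = 1197/27512 = 1197*(1/27512) = 63/1448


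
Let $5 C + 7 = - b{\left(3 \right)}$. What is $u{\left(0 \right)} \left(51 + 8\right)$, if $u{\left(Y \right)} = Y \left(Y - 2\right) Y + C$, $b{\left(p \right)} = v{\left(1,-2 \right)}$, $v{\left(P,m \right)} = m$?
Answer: $-59$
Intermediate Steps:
$b{\left(p \right)} = -2$
$C = -1$ ($C = - \frac{7}{5} + \frac{\left(-1\right) \left(-2\right)}{5} = - \frac{7}{5} + \frac{1}{5} \cdot 2 = - \frac{7}{5} + \frac{2}{5} = -1$)
$u{\left(Y \right)} = -1 + Y^{2} \left(-2 + Y\right)$ ($u{\left(Y \right)} = Y \left(Y - 2\right) Y - 1 = Y \left(-2 + Y\right) Y - 1 = Y^{2} \left(-2 + Y\right) - 1 = -1 + Y^{2} \left(-2 + Y\right)$)
$u{\left(0 \right)} \left(51 + 8\right) = \left(-1 + 0^{3} - 2 \cdot 0^{2}\right) \left(51 + 8\right) = \left(-1 + 0 - 0\right) 59 = \left(-1 + 0 + 0\right) 59 = \left(-1\right) 59 = -59$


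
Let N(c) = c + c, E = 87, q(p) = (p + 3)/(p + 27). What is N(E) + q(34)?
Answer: 10651/61 ≈ 174.61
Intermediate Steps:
q(p) = (3 + p)/(27 + p)
N(c) = 2*c
N(E) + q(34) = 2*87 + (3 + 34)/(27 + 34) = 174 + 37/61 = 10651/61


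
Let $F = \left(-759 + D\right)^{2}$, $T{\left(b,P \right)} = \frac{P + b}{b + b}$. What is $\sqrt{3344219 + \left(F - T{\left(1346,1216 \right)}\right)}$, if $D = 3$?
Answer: $\frac{\sqrt{7094234261354}}{1346} \approx 1978.8$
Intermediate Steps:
$T{\left(b,P \right)} = \frac{P + b}{2 b}$
$F = 571536$ ($F = \left(-759 + 3\right)^{2} = \left(-756\right)^{2} = 571536$)
$\sqrt{3344219 + \left(F - T{\left(1346,1216 \right)}\right)} = \sqrt{3344219 + \left(571536 - \frac{1216 + 1346}{2 \cdot 1346}\right)} = \sqrt{3344219 + \left(571536 - \frac{1}{2} \cdot \frac{1}{1346} \cdot 2562\right)} = \sqrt{3344219 + \left(571536 - \frac{1281}{1346}\right)} = \sqrt{3344219 + \frac{769286175}{1346}} = \sqrt{\frac{5270604949}{1346}} = \frac{\sqrt{7094234261354}}{1346}$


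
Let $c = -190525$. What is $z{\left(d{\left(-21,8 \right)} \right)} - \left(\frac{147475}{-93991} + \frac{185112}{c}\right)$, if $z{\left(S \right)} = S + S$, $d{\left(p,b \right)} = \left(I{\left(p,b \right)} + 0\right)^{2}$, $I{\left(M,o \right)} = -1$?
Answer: $\frac{81311806917}{17907635275} \approx 4.5406$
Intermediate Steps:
$d{\left(p,b \right)} = 1$ ($d{\left(p,b \right)} = \left(-1 + 0\right)^{2} = \left(-1\right)^{2} = 1$)
$z{\left(S \right)} = 2 S$
$z{\left(d{\left(-21,8 \right)} \right)} - \left(\frac{147475}{-93991} + \frac{185112}{c}\right) = 2 \cdot 1 - \left(\frac{147475}{-93991} + \frac{185112}{-190525}\right) = 2 - \left(147475 \left(- \frac{1}{93991}\right) + 185112 \left(- \frac{1}{190525}\right)\right) = 2 - \left(- \frac{147475}{93991} - \frac{185112}{190525}\right) = 2 - - \frac{45496536367}{17907635275} = 2 + \frac{45496536367}{17907635275} = \frac{81311806917}{17907635275}$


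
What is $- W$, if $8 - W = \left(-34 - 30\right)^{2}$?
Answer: $4088$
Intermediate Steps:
$W = -4088$ ($W = 8 - \left(-34 - 30\right)^{2} = 8 - \left(-64\right)^{2} = 8 - 4096 = -4088$)
$- W = \left(-1\right) \left(-4088\right) = 4088$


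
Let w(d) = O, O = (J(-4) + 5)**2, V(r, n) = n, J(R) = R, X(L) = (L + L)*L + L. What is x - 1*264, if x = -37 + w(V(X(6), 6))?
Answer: -300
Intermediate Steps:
X(L) = L + 2*L**2 (X(L) = (2*L)*L + L = 2*L**2 + L = L + 2*L**2)
O = 1 (O = (-4 + 5)**2 = 1**2 = 1)
w(d) = 1
x = -36 (x = -37 + 1 = -36)
x - 1*264 = -36 - 1*264 = -36 - 264 = -300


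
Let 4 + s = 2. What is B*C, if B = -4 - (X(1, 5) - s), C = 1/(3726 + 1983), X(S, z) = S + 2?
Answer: -3/1903 ≈ -0.0015765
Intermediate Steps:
s = -2 (s = -4 + 2 = -2)
X(S, z) = 2 + S
C = 1/5709 ≈ 0.00017516
B = -9 (B = -4 - ((2 + 1) - 1*(-2)) = -4 - (3 + 2) = -4 - 1*5 = -4 - 5 = -9)
B*C = -9*1/5709 = -3/1903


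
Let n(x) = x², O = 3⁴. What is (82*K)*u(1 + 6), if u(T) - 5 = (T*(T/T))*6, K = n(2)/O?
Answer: 15416/81 ≈ 190.32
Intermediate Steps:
O = 81
K = 4/81 (K = 2²/81 = 4*(1/81) = 4/81 ≈ 0.049383)
u(T) = 5 + 6*T (u(T) = 5 + (T*(T/T))*6 = 5 + (T*1)*6 = 5 + T*6 = 5 + 6*T)
(82*K)*u(1 + 6) = (82*(4/81))*(5 + 6*(1 + 6)) = 328*(5 + 6*7)/81 = 328*(5 + 42)/81 = (328/81)*47 = 15416/81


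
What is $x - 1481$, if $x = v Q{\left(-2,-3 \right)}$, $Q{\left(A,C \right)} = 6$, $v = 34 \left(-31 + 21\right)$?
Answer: $-3521$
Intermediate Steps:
$v = -340$ ($v = 34 \left(-10\right) = -340$)
$x = -2040$ ($x = \left(-340\right) 6 = -2040$)
$x - 1481 = -2040 - 1481 = -3521$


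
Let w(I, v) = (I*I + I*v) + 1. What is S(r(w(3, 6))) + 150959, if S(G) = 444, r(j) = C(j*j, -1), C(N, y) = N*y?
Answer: 151403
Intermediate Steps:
w(I, v) = 1 + I² + I*v (w(I, v) = (I² + I*v) + 1 = 1 + I² + I*v)
r(j) = -j² (r(j) = (j*j)*(-1) = j²*(-1) = -j²)
S(r(w(3, 6))) + 150959 = 444 + 150959 = 151403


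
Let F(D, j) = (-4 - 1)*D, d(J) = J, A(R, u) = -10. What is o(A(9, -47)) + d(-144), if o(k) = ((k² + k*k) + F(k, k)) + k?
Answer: 96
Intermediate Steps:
F(D, j) = -5*D
o(k) = -4*k + 2*k² (o(k) = ((k² + k*k) - 5*k) + k = ((k² + k²) - 5*k) + k = (2*k² - 5*k) + k = (-5*k + 2*k²) + k = -4*k + 2*k²)
o(A(9, -47)) + d(-144) = 2*(-10)*(-2 - 10) - 144 = 2*(-10)*(-12) - 144 = 240 - 144 = 96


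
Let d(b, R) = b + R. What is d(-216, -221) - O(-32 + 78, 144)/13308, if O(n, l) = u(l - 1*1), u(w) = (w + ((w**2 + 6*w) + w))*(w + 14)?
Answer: -9205697/13308 ≈ -691.74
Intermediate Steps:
d(b, R) = R + b
u(w) = (14 + w)*(w**2 + 8*w) (u(w) = (w + (w**2 + 7*w))*(14 + w) = (w**2 + 8*w)*(14 + w) = (14 + w)*(w**2 + 8*w))
O(n, l) = (-1 + l)*(90 + (-1 + l)**2 + 22*l) (O(n, l) = (l - 1*1)*(112 + (l - 1*1)**2 + 22*(l - 1*1)) = (l - 1)*(112 + (l - 1)**2 + 22*(l - 1)) = (-1 + l)*(112 + (-1 + l)**2 + 22*(-1 + l)) = (-1 + l)*(112 + (-1 + l)**2 + (-22 + 22*l)) = (-1 + l)*(90 + (-1 + l)**2 + 22*l))
d(-216, -221) - O(-32 + 78, 144)/13308 = (-221 - 216) - (-1 + 144)*(90 + (-1 + 144)**2 + 22*144)/13308 = -437 - 143*(90 + 143**2 + 3168)/13308 = -437 - 143*(90 + 20449 + 3168)/13308 = -437 - 143*23707/13308 = -437 - 3390101/13308 = -9205697/13308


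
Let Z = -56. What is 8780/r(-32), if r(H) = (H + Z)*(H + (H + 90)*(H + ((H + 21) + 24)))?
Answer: 2195/24948 ≈ 0.087983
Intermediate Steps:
r(H) = (-56 + H)*(H + (45 + 2*H)*(90 + H)) (r(H) = (H - 56)*(H + (H + 90)*(H + ((H + 21) + 24))) = (-56 + H)*(H + (90 + H)*(H + ((21 + H) + 24))) = (-56 + H)*(H + (90 + H)*(H + (45 + H))) = (-56 + H)*(H + (90 + H)*(45 + 2*H)) = (-56 + H)*(H + (45 + 2*H)*(90 + H)))
8780/r(-32) = 8780/(-226800 - 8606*(-32) + 2*(-32)³ + 114*(-32)²) = 8780/(-226800 + 275392 + 2*(-32768) + 114*1024) = 8780/(-226800 + 275392 - 65536 + 116736) = 8780/99792 = 8780*(1/99792) = 2195/24948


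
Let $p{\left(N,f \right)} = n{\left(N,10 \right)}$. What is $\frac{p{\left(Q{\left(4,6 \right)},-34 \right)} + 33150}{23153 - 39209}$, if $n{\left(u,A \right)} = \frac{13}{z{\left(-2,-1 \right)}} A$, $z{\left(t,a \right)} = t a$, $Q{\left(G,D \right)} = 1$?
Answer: $- \frac{33215}{16056} \approx -2.0687$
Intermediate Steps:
$z{\left(t,a \right)} = a t$
$n{\left(u,A \right)} = \frac{13 A}{2}$ ($n{\left(u,A \right)} = \frac{13}{\left(-1\right) \left(-2\right)} A = \frac{13}{2} A = 13 \cdot \frac{1}{2} A = \frac{13 A}{2}$)
$p{\left(N,f \right)} = 65$ ($p{\left(N,f \right)} = \frac{13}{2} \cdot 10 = 65$)
$\frac{p{\left(Q{\left(4,6 \right)},-34 \right)} + 33150}{23153 - 39209} = \frac{65 + 33150}{23153 - 39209} = \frac{33215}{-16056} = 33215 \left(- \frac{1}{16056}\right) = - \frac{33215}{16056}$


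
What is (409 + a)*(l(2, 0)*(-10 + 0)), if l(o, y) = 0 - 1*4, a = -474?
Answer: -2600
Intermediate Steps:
l(o, y) = -4 (l(o, y) = 0 - 4 = -4)
(409 + a)*(l(2, 0)*(-10 + 0)) = (409 - 474)*(-4*(-10 + 0)) = -(-260)*(-10) = -65*40 = -2600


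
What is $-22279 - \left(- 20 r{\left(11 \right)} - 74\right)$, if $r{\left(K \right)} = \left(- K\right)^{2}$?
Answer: $-19785$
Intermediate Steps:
$r{\left(K \right)} = K^{2}$
$-22279 - \left(- 20 r{\left(11 \right)} - 74\right) = -22279 - \left(- 20 \cdot 11^{2} - 74\right) = -22279 - \left(\left(-20\right) 121 - 74\right) = -22279 - \left(-2420 - 74\right) = -22279 - -2494 = -22279 + 2494 = -19785$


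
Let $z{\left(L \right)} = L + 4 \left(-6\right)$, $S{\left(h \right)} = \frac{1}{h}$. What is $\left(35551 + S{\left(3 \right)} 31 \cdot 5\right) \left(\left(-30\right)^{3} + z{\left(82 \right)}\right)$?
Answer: $- \frac{2877621136}{3} \approx -9.5921 \cdot 10^{8}$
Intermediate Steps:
$z{\left(L \right)} = -24 + L$ ($z{\left(L \right)} = L - 24 = -24 + L$)
$\left(35551 + S{\left(3 \right)} 31 \cdot 5\right) \left(\left(-30\right)^{3} + z{\left(82 \right)}\right) = \left(35551 + \frac{1}{3} \cdot 31 \cdot 5\right) \left(\left(-30\right)^{3} + \left(-24 + 82\right)\right) = \left(35551 + \frac{1}{3} \cdot 31 \cdot 5\right) \left(-27000 + 58\right) = \left(35551 + \frac{31}{3} \cdot 5\right) \left(-26942\right) = \left(35551 + \frac{155}{3}\right) \left(-26942\right) = \frac{106808}{3} \left(-26942\right) = - \frac{2877621136}{3}$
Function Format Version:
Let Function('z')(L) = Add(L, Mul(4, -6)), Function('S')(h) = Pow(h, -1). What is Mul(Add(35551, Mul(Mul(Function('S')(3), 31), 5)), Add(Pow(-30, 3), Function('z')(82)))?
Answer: Rational(-2877621136, 3) ≈ -9.5921e+8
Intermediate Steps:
Function('z')(L) = Add(-24, L) (Function('z')(L) = Add(L, -24) = Add(-24, L))
Mul(Add(35551, Mul(Mul(Function('S')(3), 31), 5)), Add(Pow(-30, 3), Function('z')(82))) = Mul(Add(35551, Mul(Mul(Pow(3, -1), 31), 5)), Add(Pow(-30, 3), Add(-24, 82))) = Mul(Add(35551, Mul(Mul(Rational(1, 3), 31), 5)), Add(-27000, 58)) = Mul(Add(35551, Mul(Rational(31, 3), 5)), -26942) = Mul(Add(35551, Rational(155, 3)), -26942) = Mul(Rational(106808, 3), -26942) = Rational(-2877621136, 3)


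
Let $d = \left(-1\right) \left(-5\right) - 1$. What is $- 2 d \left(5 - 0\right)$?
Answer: $-40$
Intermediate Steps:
$d = 4$ ($d = 5 - 1 = 4$)
$- 2 d \left(5 - 0\right) = \left(-2\right) 4 \left(5 - 0\right) = - 8 \left(5 + 0\right) = \left(-8\right) 5 = -40$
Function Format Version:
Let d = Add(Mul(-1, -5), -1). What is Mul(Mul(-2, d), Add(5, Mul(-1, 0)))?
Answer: -40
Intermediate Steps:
d = 4 (d = Add(5, -1) = 4)
Mul(Mul(-2, d), Add(5, Mul(-1, 0))) = Mul(Mul(-2, 4), Add(5, Mul(-1, 0))) = Mul(-8, Add(5, 0)) = Mul(-8, 5) = -40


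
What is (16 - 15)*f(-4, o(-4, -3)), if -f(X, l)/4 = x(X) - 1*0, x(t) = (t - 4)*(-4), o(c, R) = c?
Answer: -128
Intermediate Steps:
x(t) = 16 - 4*t (x(t) = (-4 + t)*(-4) = 16 - 4*t)
f(X, l) = -64 + 16*X (f(X, l) = -4*((16 - 4*X) - 1*0) = -4*((16 - 4*X) + 0) = -4*(16 - 4*X) = -64 + 16*X)
(16 - 15)*f(-4, o(-4, -3)) = (16 - 15)*(-64 + 16*(-4)) = 1*(-64 - 64) = 1*(-128) = -128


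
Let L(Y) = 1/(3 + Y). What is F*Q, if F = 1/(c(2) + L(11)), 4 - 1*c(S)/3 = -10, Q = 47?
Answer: 658/589 ≈ 1.1171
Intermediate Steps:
c(S) = 42 (c(S) = 12 - 3*(-10) = 12 + 30 = 42)
F = 14/589 (F = 1/(42 + 1/(3 + 11)) = 1/(42 + 1/14) = 1/(589/14) = 14/589 ≈ 0.023769)
F*Q = (14/589)*47 = 658/589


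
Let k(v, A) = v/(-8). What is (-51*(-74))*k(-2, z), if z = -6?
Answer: 1887/2 ≈ 943.50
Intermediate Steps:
k(v, A) = -v/8 (k(v, A) = v*(-1/8) = -v/8)
(-51*(-74))*k(-2, z) = (-51*(-74))*(-1/8*(-2)) = 3774*(1/4) = 1887/2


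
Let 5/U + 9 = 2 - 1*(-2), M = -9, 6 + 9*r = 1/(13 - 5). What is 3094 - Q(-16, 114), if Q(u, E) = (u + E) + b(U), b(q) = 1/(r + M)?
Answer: 2082292/695 ≈ 2996.1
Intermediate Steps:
r = -47/72 (r = -⅔ + 1/(9*(13 - 5)) = -⅔ + (⅑)/8 = -⅔ + (⅑)*(⅛) = -⅔ + 1/72 = -47/72 ≈ -0.65278)
U = -1 (U = 5/(-9 + (2 - 1*(-2))) = 5/(-9 + (2 + 2)) = 5/(-9 + 4) = 5/(-5) = 5*(-⅕) = -1)
b(q) = -72/695 (b(q) = 1/(-47/72 - 9) = 1/(-695/72) = -72/695)
Q(u, E) = -72/695 + E + u (Q(u, E) = (u + E) - 72/695 = (E + u) - 72/695 = -72/695 + E + u)
3094 - Q(-16, 114) = 3094 - (-72/695 + 114 - 16) = 3094 - 1*68038/695 = 3094 - 68038/695 = 2082292/695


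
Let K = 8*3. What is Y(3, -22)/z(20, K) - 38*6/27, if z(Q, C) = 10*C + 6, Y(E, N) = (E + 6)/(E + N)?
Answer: -118435/14022 ≈ -8.4464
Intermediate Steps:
K = 24
Y(E, N) = (6 + E)/(E + N)
z(Q, C) = 6 + 10*C
Y(3, -22)/z(20, K) - 38*6/27 = ((6 + 3)/(3 - 22))/(6 + 10*24) - 38*6/27 = (9/(-19))/(6 + 240) - 228*1/27 = -1/19*9/246 - 76/9 = -9/19*1/246 - 76/9 = -3/1558 - 76/9 = -118435/14022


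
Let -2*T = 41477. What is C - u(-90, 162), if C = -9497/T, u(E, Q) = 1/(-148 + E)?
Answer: 4562049/9871526 ≈ 0.46214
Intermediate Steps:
T = -41477/2 (T = -1/2*41477 = -41477/2 ≈ -20739.)
C = 18994/41477 (C = -9497/(-41477/2) = -9497*(-2/41477) = 18994/41477 ≈ 0.45794)
C - u(-90, 162) = 18994/41477 - 1/(-148 - 90) = 18994/41477 - 1/(-238) = 18994/41477 - 1*(-1/238) = 18994/41477 + 1/238 = 4562049/9871526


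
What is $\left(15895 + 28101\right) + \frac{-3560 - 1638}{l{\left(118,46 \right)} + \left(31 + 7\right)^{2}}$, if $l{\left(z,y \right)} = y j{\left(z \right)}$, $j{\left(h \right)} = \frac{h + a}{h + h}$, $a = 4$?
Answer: $\frac{3809702922}{86599} \approx 43992.0$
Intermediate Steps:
$j{\left(h \right)} = \frac{4 + h}{2 h}$ ($j{\left(h \right)} = \frac{h + 4}{h + h} = \frac{4 + h}{2 h}$)
$l{\left(z,y \right)} = \frac{y \left(4 + z\right)}{2 z}$ ($l{\left(z,y \right)} = y \frac{4 + z}{2 z} = \frac{y \left(4 + z\right)}{2 z}$)
$\left(15895 + 28101\right) + \frac{-3560 - 1638}{l{\left(118,46 \right)} + \left(31 + 7\right)^{2}} = \left(15895 + 28101\right) + \frac{-3560 - 1638}{\frac{1}{2} \cdot 46 \cdot \frac{1}{118} \left(4 + 118\right) + \left(31 + 7\right)^{2}} = 43996 - \frac{5198}{\frac{1}{2} \cdot 46 \cdot \frac{1}{118} \cdot 122 + 38^{2}} = 43996 - \frac{5198}{\frac{1403}{59} + 1444} = 43996 - \frac{5198}{\frac{86599}{59}} = 43996 - \frac{306682}{86599} = \frac{3809702922}{86599}$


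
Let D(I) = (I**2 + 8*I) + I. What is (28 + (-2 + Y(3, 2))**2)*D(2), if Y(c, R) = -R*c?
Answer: 2024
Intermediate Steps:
Y(c, R) = -R*c
D(I) = I**2 + 9*I
(28 + (-2 + Y(3, 2))**2)*D(2) = (28 + (-2 - 1*2*3)**2)*(2*(9 + 2)) = (28 + (-2 - 6)**2)*(2*11) = (28 + (-8)**2)*22 = (28 + 64)*22 = 92*22 = 2024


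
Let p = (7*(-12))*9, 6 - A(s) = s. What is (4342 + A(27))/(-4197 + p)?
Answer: -4321/4953 ≈ -0.87240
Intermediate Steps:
A(s) = 6 - s
p = -756 (p = -84*9 = -756)
(4342 + A(27))/(-4197 + p) = (4342 + (6 - 1*27))/(-4197 - 756) = (4342 + (6 - 27))/(-4953) = (4342 - 21)*(-1/4953) = 4321*(-1/4953) = -4321/4953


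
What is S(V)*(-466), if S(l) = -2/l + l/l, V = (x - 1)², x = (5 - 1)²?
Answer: -103918/225 ≈ -461.86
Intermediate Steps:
x = 16 (x = 4² = 16)
V = 225 (V = (16 - 1)² = 15² = 225)
S(l) = 1 - 2/l (S(l) = -2/l + 1 = 1 - 2/l)
S(V)*(-466) = ((-2 + 225)/225)*(-466) = ((1/225)*223)*(-466) = (223/225)*(-466) = -103918/225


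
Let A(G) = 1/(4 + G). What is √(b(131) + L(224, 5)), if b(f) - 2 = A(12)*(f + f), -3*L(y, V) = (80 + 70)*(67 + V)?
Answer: I*√57306/4 ≈ 59.847*I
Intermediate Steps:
L(y, V) = -3350 - 50*V (L(y, V) = -(80 + 70)*(67 + V)/3 = -50*(67 + V) = -(10050 + 150*V)/3 = -3350 - 50*V)
b(f) = 2 + f/8 (b(f) = 2 + (f + f)/(4 + 12) = 2 + (2*f)/16 = 2 + f/8)
√(b(131) + L(224, 5)) = √((2 + (⅛)*131) + (-3350 - 50*5)) = √((2 + 131/8) + (-3350 - 250)) = √(147/8 - 3600) = √(-28653/8) = I*√57306/4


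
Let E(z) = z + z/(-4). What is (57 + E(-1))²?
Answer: 50625/16 ≈ 3164.1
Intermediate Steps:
E(z) = 3*z/4 (E(z) = z + z*(-¼) = z - z/4 = 3*z/4)
(57 + E(-1))² = (57 + (¾)*(-1))² = (57 - ¾)² = (225/4)² = 50625/16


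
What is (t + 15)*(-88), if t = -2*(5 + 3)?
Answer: 88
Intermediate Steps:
t = -16 (t = -2*8 = -16)
(t + 15)*(-88) = (-16 + 15)*(-88) = -1*(-88) = 88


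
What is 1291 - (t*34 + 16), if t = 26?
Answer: 391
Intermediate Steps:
1291 - (t*34 + 16) = 1291 - (26*34 + 16) = 1291 - (884 + 16) = 1291 - 1*900 = 1291 - 900 = 391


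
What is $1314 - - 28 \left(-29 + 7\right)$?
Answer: $698$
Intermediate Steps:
$1314 - - 28 \left(-29 + 7\right) = 1314 - \left(-28\right) \left(-22\right) = 1314 - 616 = 698$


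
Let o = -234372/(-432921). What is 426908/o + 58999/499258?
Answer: 7689299868543231/9751007998 ≈ 7.8857e+5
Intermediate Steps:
o = 78124/144307 (o = -234372*(-1/432921) = 78124/144307 ≈ 0.54137)
426908/o + 58999/499258 = 426908/(78124/144307) + 58999/499258 = 426908*(144307/78124) + 58999*(1/499258) = 15401453189/19531 + 58999/499258 = 7689299868543231/9751007998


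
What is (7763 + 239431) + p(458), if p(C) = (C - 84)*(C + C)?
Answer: 589778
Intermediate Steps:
p(C) = 2*C*(-84 + C) (p(C) = (-84 + C)*(2*C) = 2*C*(-84 + C))
(7763 + 239431) + p(458) = (7763 + 239431) + 2*458*(-84 + 458) = 247194 + 2*458*374 = 247194 + 342584 = 589778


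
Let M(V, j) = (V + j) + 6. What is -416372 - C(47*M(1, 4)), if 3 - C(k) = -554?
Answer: -416929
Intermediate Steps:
M(V, j) = 6 + V + j
C(k) = 557 (C(k) = 3 - 1*(-554) = 3 + 554 = 557)
-416372 - C(47*M(1, 4)) = -416372 - 1*557 = -416372 - 557 = -416929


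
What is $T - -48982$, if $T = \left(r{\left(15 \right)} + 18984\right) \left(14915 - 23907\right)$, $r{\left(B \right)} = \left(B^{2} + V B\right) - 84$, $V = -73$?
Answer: $-162076778$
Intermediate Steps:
$r{\left(B \right)} = -84 + B^{2} - 73 B$ ($r{\left(B \right)} = \left(B^{2} - 73 B\right) - 84 = -84 + B^{2} - 73 B$)
$T = -162125760$ ($T = \left(\left(-84 + 15^{2} - 1095\right) + 18984\right) \left(14915 - 23907\right) = \left(\left(-84 + 225 - 1095\right) + 18984\right) \left(-8992\right) = \left(-954 + 18984\right) \left(-8992\right) = 18030 \left(-8992\right) = -162125760$)
$T - -48982 = -162125760 - -48982 = -162125760 + 48982 = -162076778$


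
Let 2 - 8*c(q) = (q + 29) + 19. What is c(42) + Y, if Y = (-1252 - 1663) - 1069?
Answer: -3995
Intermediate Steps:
c(q) = -23/4 - q/8 (c(q) = ¼ - ((q + 29) + 19)/8 = ¼ - ((29 + q) + 19)/8 = ¼ - (48 + q)/8 = ¼ + (-6 - q/8) = -23/4 - q/8)
Y = -3984 (Y = -2915 - 1069 = -3984)
c(42) + Y = (-23/4 - ⅛*42) - 3984 = (-23/4 - 21/4) - 3984 = -11 - 3984 = -3995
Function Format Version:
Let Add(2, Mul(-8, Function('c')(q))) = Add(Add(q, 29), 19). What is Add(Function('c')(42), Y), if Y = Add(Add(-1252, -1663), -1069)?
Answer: -3995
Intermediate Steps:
Function('c')(q) = Add(Rational(-23, 4), Mul(Rational(-1, 8), q)) (Function('c')(q) = Add(Rational(1, 4), Mul(Rational(-1, 8), Add(Add(q, 29), 19))) = Add(Rational(1, 4), Mul(Rational(-1, 8), Add(Add(29, q), 19))) = Add(Rational(1, 4), Mul(Rational(-1, 8), Add(48, q))) = Add(Rational(1, 4), Add(-6, Mul(Rational(-1, 8), q))) = Add(Rational(-23, 4), Mul(Rational(-1, 8), q)))
Y = -3984 (Y = Add(-2915, -1069) = -3984)
Add(Function('c')(42), Y) = Add(Add(Rational(-23, 4), Mul(Rational(-1, 8), 42)), -3984) = Add(Add(Rational(-23, 4), Rational(-21, 4)), -3984) = Add(-11, -3984) = -3995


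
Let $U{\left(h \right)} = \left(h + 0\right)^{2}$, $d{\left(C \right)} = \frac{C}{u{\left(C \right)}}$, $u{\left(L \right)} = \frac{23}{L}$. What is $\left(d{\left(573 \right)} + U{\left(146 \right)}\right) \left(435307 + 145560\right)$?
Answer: $\frac{475495983599}{23} \approx 2.0674 \cdot 10^{10}$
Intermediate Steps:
$d{\left(C \right)} = \frac{C^{2}}{23}$ ($d{\left(C \right)} = \frac{C}{23 \frac{1}{C}} = C \frac{C}{23} = \frac{C^{2}}{23}$)
$U{\left(h \right)} = h^{2}$
$\left(d{\left(573 \right)} + U{\left(146 \right)}\right) \left(435307 + 145560\right) = \left(\frac{573^{2}}{23} + 146^{2}\right) \left(435307 + 145560\right) = \left(\frac{1}{23} \cdot 328329 + 21316\right) 580867 = \left(\frac{328329}{23} + 21316\right) 580867 = \frac{818597}{23} \cdot 580867 = \frac{475495983599}{23}$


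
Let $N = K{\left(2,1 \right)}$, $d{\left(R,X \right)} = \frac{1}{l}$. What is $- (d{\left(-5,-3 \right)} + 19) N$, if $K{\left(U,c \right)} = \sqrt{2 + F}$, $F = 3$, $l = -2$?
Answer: $- \frac{37 \sqrt{5}}{2} \approx -41.367$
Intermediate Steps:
$K{\left(U,c \right)} = \sqrt{5}$ ($K{\left(U,c \right)} = \sqrt{2 + 3} = \sqrt{5}$)
$d{\left(R,X \right)} = - \frac{1}{2}$ ($d{\left(R,X \right)} = \frac{1}{-2} = - \frac{1}{2}$)
$N = \sqrt{5} \approx 2.2361$
$- (d{\left(-5,-3 \right)} + 19) N = - (- \frac{1}{2} + 19) \sqrt{5} = \left(-1\right) \frac{37}{2} \sqrt{5} = - \frac{37 \sqrt{5}}{2}$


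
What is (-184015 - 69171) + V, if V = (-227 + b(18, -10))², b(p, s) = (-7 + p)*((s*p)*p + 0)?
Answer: 1286188503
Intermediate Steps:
b(p, s) = s*p²*(-7 + p) (b(p, s) = (-7 + p)*((p*s)*p + 0) = (-7 + p)*(s*p² + 0) = (-7 + p)*(s*p²) = s*p²*(-7 + p))
V = 1286441689 (V = (-227 - 10*18²*(-7 + 18))² = (-227 - 10*324*11)² = (-227 - 35640)² = (-35867)² = 1286441689)
(-184015 - 69171) + V = (-184015 - 69171) + 1286441689 = -253186 + 1286441689 = 1286188503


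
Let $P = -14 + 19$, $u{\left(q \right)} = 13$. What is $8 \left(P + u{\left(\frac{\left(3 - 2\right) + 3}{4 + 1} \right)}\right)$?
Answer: $144$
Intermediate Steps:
$P = 5$
$8 \left(P + u{\left(\frac{\left(3 - 2\right) + 3}{4 + 1} \right)}\right) = 8 \left(5 + 13\right) = 8 \cdot 18 = 144$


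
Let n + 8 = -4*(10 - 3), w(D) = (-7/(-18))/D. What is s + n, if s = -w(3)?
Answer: -1951/54 ≈ -36.130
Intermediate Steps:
w(D) = 7/(18*D) (w(D) = (-7*(-1/18))/D = 7/(18*D))
n = -36 (n = -8 - 4*(10 - 3) = -8 - 4*7 = -8 - 28 = -36)
s = -7/54 (s = -7/(18*3) = -1*7/54 = -7/54 ≈ -0.12963)
s + n = -7/54 - 36 = -1951/54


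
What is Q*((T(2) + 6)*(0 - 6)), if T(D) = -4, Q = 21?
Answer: -252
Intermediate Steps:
Q*((T(2) + 6)*(0 - 6)) = 21*((-4 + 6)*(0 - 6)) = 21*(2*(-6)) = 21*(-12) = -252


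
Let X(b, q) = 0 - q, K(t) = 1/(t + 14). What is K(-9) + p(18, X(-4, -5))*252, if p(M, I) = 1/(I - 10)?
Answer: -251/5 ≈ -50.200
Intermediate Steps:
K(t) = 1/(14 + t)
X(b, q) = -q
p(M, I) = 1/(-10 + I)
K(-9) + p(18, X(-4, -5))*252 = 1/(14 - 9) + 252/(-10 - 1*(-5)) = 1/5 + 252/(-10 + 5) = ⅕ + 252/(-5) = ⅕ - ⅕*252 = ⅕ - 252/5 = -251/5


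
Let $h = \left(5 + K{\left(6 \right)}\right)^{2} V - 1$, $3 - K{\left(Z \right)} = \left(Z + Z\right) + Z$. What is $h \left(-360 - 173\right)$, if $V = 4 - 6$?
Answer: $107133$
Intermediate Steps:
$V = -2$ ($V = 4 - 6 = -2$)
$K{\left(Z \right)} = 3 - 3 Z$ ($K{\left(Z \right)} = 3 - \left(\left(Z + Z\right) + Z\right) = 3 - \left(2 Z + Z\right) = 3 - 3 Z$)
$h = -201$ ($h = \left(5 + \left(3 - 18\right)\right)^{2} \left(-2\right) - 1 = \left(5 - 15\right)^{2} \left(-2\right) - 1 = \left(-10\right)^{2} \left(-2\right) - 1 = 100 \left(-2\right) - 1 = -200 - 1 = -201$)
$h \left(-360 - 173\right) = - 201 \left(-360 - 173\right) = \left(-201\right) \left(-533\right) = 107133$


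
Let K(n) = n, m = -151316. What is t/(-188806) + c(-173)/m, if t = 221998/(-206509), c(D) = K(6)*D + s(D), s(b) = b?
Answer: 23625324637481/2949915880021132 ≈ 0.0080088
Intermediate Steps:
c(D) = 7*D (c(D) = 6*D + D = 7*D)
t = -221998/206509 (t = 221998*(-1/206509) = -221998/206509 ≈ -1.0750)
t/(-188806) + c(-173)/m = -221998/206509/(-188806) + (7*(-173))/(-151316) = -221998/206509*(-1/188806) - 1211*(-1/151316) = 110999/19495069127 + 1211/151316 = 23625324637481/2949915880021132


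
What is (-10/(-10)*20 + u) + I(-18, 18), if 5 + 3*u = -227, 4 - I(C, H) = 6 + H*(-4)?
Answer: 38/3 ≈ 12.667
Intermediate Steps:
I(C, H) = -2 + 4*H (I(C, H) = 4 - (6 + H*(-4)) = 4 - (6 - 4*H) = 4 + (-6 + 4*H) = -2 + 4*H)
u = -232/3 (u = -5/3 + (1/3)*(-227) = -5/3 - 227/3 = -232/3 ≈ -77.333)
(-10/(-10)*20 + u) + I(-18, 18) = (-10/(-10)*20 - 232/3) + (-2 + 4*18) = (-10*(-1/10)*20 - 232/3) + (-2 + 72) = (1*20 - 232/3) + 70 = (20 - 232/3) + 70 = -172/3 + 70 = 38/3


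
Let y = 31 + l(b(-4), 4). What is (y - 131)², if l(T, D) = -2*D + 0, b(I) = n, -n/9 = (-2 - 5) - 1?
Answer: 11664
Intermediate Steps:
n = 72 (n = -9*((-2 - 5) - 1) = -9*(-7 - 1) = -9*(-8) = 72)
b(I) = 72
l(T, D) = -2*D
y = 23 (y = 31 - 2*4 = 31 - 8 = 23)
(y - 131)² = (23 - 131)² = (-108)² = 11664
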